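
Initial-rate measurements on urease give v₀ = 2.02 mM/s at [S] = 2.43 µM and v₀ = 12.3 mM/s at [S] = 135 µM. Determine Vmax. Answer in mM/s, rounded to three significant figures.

From v = Vmax[S]/(Km+[S]), each point gives Vmax = v(Km+[S])/[S].
Equating: 2.02(Km+2.43)/2.43 = 12.3(Km+135)/135.
0.8313·Km + 2.02 = 0.09111·Km + 12.3, so (0.8313 − 0.09111)·Km = 12.3 − 2.02.
Km = 10.28/0.7402 = 13.9 µM; then Vmax = 2.02(13.9+2.43)/2.43 = 13.6 mM/s.

13.6 mM/s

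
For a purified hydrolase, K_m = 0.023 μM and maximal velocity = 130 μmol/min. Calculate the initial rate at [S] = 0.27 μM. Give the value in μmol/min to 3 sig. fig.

[S]/(Km+[S]) = 0.27/0.2930 = 0.9215, the fractional saturation.
v = 0.9215 × Vmax = 0.9215 × 130 = 120 μmol/min.

120 μmol/min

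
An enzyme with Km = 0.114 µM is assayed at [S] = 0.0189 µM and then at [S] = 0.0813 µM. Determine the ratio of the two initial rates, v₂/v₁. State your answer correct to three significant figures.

The fractional saturations are [S]/(Km+[S]) = 0.0189/0.1329 = 0.1422 and 0.0813/0.1953 = 0.4163.
v₂/v₁ is just their ratio: 0.4163/0.1422 = 2.93.

2.93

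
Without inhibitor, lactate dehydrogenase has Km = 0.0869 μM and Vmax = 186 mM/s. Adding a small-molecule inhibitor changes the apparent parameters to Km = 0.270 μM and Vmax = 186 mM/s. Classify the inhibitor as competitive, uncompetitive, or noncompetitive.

Km increases (0.0869 → 0.270 μM) while Vmax is unchanged — the hallmark of competitive inhibition.

competitive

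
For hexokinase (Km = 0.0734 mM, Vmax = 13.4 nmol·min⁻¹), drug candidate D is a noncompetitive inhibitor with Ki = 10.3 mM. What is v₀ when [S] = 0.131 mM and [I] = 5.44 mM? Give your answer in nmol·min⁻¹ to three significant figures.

5.62 nmol·min⁻¹

α = 1 + [I]/Ki = 1 + 5.44/10.3 = 1.528.
For a noncompetitive inhibitor, Vmax is reduced to Vmax/α while Km is unchanged: Km,app = 0.0734 mM, Vmax,app = 8.77 nmol·min⁻¹.
v = Vmax,app·[S]/(Km,app + [S]) = 8.77 × 0.131/(0.0734 + 0.131) = 5.62 nmol·min⁻¹.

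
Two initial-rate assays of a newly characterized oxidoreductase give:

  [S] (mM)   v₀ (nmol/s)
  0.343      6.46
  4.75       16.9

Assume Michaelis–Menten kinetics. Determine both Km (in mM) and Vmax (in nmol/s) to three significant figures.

Km = 0.683 mM; Vmax = 19.3 nmol/s

From v = Vmax[S]/(Km+[S]), each point gives Vmax = v(Km+[S])/[S].
Equating: 6.46(Km+0.343)/0.343 = 16.9(Km+4.75)/4.75.
18.83·Km + 6.46 = 3.558·Km + 16.9, so (18.83 − 3.558)·Km = 16.9 − 6.46.
Km = 10.44/15.28 = 0.683 mM; then Vmax = 6.46(0.683+0.343)/0.343 = 19.3 nmol/s.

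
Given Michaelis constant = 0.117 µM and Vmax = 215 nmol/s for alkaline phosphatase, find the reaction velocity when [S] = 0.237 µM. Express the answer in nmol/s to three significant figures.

144 nmol/s

v = Vmax·[S]/(Km + [S]) = 215 × 0.237 / (0.117 + 0.237)
  = 50.96 / 0.3540 = 144 nmol/s.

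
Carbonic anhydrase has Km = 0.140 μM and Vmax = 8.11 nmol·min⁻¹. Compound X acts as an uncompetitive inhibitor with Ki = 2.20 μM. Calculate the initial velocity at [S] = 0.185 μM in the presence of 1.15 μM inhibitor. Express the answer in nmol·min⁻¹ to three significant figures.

3.56 nmol·min⁻¹

With α = 1 + [I]/Ki = 1 + 1.15/2.20 = 1.523, the uncompetitive rate law is v = (Vmax/α)·[S] / (Km/α + [S]).
v = (8.11/1.523)×0.185 / (0.140/1.523 + 0.185) = 0.9853/0.2769 = 3.56 nmol·min⁻¹.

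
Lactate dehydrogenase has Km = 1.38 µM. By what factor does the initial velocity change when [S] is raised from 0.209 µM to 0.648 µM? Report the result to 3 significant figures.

Since Vmax cancels, v₂/v₁ = [S]₂(Km+[S]₁) / [S]₁(Km+[S]₂).
= 0.648×(1.38+0.209) / (0.209×(1.38+0.648)) = 1.030/0.4239 = 2.43.

2.43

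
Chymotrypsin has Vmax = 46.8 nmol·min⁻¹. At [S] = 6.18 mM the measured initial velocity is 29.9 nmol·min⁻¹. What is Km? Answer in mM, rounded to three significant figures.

v/Vmax = 29.9/46.8 = 0.6389 = [S]/(Km+[S]).
So Km + [S] = [S]/0.6389 = 9.673 mM, giving Km = 9.673 − 6.18 = 3.49 mM.

3.49 mM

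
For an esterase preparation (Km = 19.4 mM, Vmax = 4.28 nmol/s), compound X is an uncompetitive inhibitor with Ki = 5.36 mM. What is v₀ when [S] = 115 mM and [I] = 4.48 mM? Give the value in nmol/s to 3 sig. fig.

With α = 1 + [I]/Ki = 1 + 4.48/5.36 = 1.836, the uncompetitive rate law is v = (Vmax/α)·[S] / (Km/α + [S]).
v = (4.28/1.836)×115 / (19.4/1.836 + 115) = 268.1/125.6 = 2.14 nmol/s.

2.14 nmol/s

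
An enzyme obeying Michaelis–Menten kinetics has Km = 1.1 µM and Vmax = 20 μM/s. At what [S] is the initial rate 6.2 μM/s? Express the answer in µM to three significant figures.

The required fractional saturation is v/Vmax = 6.2/20 = 0.3100.
Then [S]/(Km+[S]) = 0.3100 ⇒ [S] = 1.1 × 0.3100/(1 − 0.3100) = 0.494 µM.

0.494 µM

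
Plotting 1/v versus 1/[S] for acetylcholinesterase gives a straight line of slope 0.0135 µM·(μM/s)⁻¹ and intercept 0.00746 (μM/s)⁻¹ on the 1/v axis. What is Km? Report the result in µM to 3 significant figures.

y-intercept = 1/Vmax ⇒ Vmax = 134 μM/s; slope = Km/Vmax ⇒ Km = slope × Vmax.
Km = 0.0135 × 134 = 1.81 µM.

1.81 µM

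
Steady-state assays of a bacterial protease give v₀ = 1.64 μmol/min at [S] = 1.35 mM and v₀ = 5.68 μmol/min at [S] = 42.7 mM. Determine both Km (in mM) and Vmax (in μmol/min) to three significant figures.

Km = 3.73 mM; Vmax = 6.18 μmol/min

In reciprocal form, 1/v = (Km/Vmax)·(1/[S]) + 1/Vmax. The two points give (1/[S], 1/v) = (0.7407, 0.6098) and (0.02342, 0.1761).
Slope = (0.6098 − 0.1761)/(0.7407 − 0.02342) = 0.6046; intercept = 0.6098 − 0.6046×0.7407 = 0.1619.
Vmax = 1/intercept = 6.18 μmol/min; Km = slope × Vmax = 0.6046 × 6.18 = 3.73 mM.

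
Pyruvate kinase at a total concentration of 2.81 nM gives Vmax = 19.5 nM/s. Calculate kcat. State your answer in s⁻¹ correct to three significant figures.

kcat = Vmax/[E]total = 19.5 nM/s / 2.81 nM = 6.94 s⁻¹.

6.94 s⁻¹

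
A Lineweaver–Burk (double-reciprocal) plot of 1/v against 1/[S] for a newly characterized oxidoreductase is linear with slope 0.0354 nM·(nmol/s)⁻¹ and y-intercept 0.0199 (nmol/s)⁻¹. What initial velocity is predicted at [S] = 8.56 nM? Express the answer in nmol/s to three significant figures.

41.6 nmol/s

The y-intercept is 1/Vmax, so Vmax = 1/0.0199 = 50.3 nmol/s.
The slope is Km/Vmax, so Km = 0.0354 × 50.3 = 1.78 nM.
Then v = 50.3 × 8.56/(1.78 + 8.56) = 41.6 nmol/s.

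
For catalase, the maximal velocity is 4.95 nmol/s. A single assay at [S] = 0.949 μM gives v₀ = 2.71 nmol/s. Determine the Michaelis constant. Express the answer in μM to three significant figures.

0.784 μM

From v = Vmax[S]/(Km+[S]), Km = [S](Vmax − v)/v.
Km = 0.949 × (4.95 − 2.71) / 2.71 = 2.126/2.71 = 0.784 μM.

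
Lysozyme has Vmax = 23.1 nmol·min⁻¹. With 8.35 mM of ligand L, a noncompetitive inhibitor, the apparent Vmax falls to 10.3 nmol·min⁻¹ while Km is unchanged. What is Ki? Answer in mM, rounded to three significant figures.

6.72 mM

Noncompetitive: Vmax,app = Vmax/α with α = 1 + [I]/Ki.
α = Vmax/Vmax,app = 23.1/10.3 = 2.243.
Ki = [I]/(α − 1) = 8.35/1.243 = 6.72 mM.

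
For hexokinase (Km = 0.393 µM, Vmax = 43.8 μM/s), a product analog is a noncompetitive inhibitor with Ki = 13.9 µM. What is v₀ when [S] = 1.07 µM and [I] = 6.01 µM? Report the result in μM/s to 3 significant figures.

α = 1 + [I]/Ki = 1 + 6.01/13.9 = 1.432.
For a noncompetitive inhibitor, Vmax is reduced to Vmax/α while Km is unchanged: Km,app = 0.393 µM, Vmax,app = 30.6 μM/s.
v = Vmax,app·[S]/(Km,app + [S]) = 30.6 × 1.07/(0.393 + 1.07) = 22.4 μM/s.

22.4 μM/s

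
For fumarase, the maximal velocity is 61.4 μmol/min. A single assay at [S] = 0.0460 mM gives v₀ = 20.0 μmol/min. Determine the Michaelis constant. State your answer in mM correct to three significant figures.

v/Vmax = 20.0/61.4 = 0.3257 = [S]/(Km+[S]).
So Km + [S] = [S]/0.3257 = 0.1412 mM, giving Km = 0.1412 − 0.0460 = 0.0952 mM.

0.0952 mM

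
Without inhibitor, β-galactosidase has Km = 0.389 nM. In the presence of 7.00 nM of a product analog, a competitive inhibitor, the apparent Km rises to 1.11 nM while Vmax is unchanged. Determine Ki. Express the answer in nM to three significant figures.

Competitive: Km,app = α·Km with α = 1 + [I]/Ki.
α = Km,app/Km = 1.11/0.389 = 2.853.
Since α = 1 + [I]/Ki, [I]/Ki = 2.853 − 1 = 1.853 and Ki = 7.00/1.853 = 3.78 nM.

3.78 nM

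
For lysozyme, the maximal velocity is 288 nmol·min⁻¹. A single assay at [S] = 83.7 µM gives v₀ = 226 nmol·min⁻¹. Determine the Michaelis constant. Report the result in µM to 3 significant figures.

From v = Vmax[S]/(Km+[S]), Km = [S](Vmax − v)/v.
Km = 83.7 × (288 − 226) / 226 = 5189/226 = 23.0 µM.

23.0 µM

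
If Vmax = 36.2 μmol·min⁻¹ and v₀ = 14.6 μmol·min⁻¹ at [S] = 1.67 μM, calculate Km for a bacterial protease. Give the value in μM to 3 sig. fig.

2.47 μM

From v = Vmax[S]/(Km+[S]), Km = [S](Vmax − v)/v.
Km = 1.67 × (36.2 − 14.6) / 14.6 = 36.07/14.6 = 2.47 μM.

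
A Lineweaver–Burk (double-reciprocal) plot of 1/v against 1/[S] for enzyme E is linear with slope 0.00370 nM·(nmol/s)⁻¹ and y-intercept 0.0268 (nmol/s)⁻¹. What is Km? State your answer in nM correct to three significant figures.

0.138 nM

y-intercept = 1/Vmax ⇒ Vmax = 37.3 nmol/s; slope = Km/Vmax ⇒ Km = slope × Vmax.
Km = 0.00370 × 37.3 = 0.138 nM.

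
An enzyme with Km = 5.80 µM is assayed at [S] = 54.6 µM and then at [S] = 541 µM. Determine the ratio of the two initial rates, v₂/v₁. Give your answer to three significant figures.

The fractional saturations are [S]/(Km+[S]) = 54.6/60.40 = 0.9040 and 541/546.8 = 0.9894.
v₂/v₁ is just their ratio: 0.9894/0.9040 = 1.09.

1.09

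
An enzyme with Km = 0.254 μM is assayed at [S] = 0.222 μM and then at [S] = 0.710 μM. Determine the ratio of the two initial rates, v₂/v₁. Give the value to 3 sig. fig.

The fractional saturations are [S]/(Km+[S]) = 0.222/0.4760 = 0.4664 and 0.710/0.9640 = 0.7365.
v₂/v₁ is just their ratio: 0.7365/0.4664 = 1.58.

1.58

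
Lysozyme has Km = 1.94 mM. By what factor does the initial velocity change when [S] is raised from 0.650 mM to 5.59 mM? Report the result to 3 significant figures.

2.96

Since Vmax cancels, v₂/v₁ = [S]₂(Km+[S]₁) / [S]₁(Km+[S]₂).
= 5.59×(1.94+0.650) / (0.650×(1.94+5.59)) = 14.48/4.894 = 2.96.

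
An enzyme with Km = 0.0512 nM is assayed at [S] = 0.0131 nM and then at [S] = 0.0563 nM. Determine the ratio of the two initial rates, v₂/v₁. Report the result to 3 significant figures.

2.57

Since Vmax cancels, v₂/v₁ = [S]₂(Km+[S]₁) / [S]₁(Km+[S]₂).
= 0.0563×(0.0512+0.0131) / (0.0131×(0.0512+0.0563)) = 0.003620/0.001408 = 2.57.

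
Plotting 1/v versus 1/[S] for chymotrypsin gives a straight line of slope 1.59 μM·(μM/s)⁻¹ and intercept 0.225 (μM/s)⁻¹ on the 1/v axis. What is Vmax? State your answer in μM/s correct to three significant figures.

4.44 μM/s

The y-intercept of a Lineweaver–Burk plot equals 1/Vmax, so Vmax = 1/0.225 = 4.44 μM/s.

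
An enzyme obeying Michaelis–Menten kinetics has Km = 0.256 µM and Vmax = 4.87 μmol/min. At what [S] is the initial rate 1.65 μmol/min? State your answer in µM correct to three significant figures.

The required fractional saturation is v/Vmax = 1.65/4.87 = 0.3388.
Then [S]/(Km+[S]) = 0.3388 ⇒ [S] = 0.256 × 0.3388/(1 − 0.3388) = 0.131 µM.

0.131 µM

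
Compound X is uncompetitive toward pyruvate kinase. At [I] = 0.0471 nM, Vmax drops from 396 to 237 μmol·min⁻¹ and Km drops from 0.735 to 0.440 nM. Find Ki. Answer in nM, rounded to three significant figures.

0.0702 nM

Uncompetitive: Vmax,app = Vmax/α (and Km,app = Km/α) with α = 1 + [I]/Ki.
α = Vmax/Vmax,app = 396/237 = 1.671.
Since α = 1 + [I]/Ki, [I]/Ki = 1.671 − 1 = 0.6709 and Ki = 0.0471/0.6709 = 0.0702 nM.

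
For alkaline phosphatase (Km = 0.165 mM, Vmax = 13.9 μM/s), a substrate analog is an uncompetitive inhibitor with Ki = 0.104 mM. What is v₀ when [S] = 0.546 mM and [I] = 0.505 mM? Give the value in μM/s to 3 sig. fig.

α = 1 + [I]/Ki = 1 + 0.505/0.104 = 5.856.
For an uncompetitive inhibitor, both parameters are divided by α, giving Vmax/α and Km/α: Km,app = 0.0282 mM, Vmax,app = 2.37 μM/s.
v = Vmax,app·[S]/(Km,app + [S]) = 2.37 × 0.546/(0.0282 + 0.546) = 2.26 μM/s.

2.26 μM/s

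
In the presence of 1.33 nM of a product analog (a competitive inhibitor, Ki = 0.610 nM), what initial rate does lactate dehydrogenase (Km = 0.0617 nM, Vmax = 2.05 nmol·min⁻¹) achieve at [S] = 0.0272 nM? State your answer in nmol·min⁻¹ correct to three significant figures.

With α = 1 + [I]/Ki = 1 + 1.33/0.610 = 3.180, the competitive rate law is v = Vmax[S] / (αKm + [S]).
v = 2.05×0.0272 / (3.180×0.0617 + 0.0272) = 0.05576/0.2234 = 0.250 nmol·min⁻¹.

0.250 nmol·min⁻¹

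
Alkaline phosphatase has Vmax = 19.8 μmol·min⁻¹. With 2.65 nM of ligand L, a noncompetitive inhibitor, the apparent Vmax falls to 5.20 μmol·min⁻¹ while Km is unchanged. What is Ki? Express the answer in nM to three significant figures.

Noncompetitive: Vmax,app = Vmax/α with α = 1 + [I]/Ki.
α = Vmax/Vmax,app = 19.8/5.20 = 3.808.
Since α = 1 + [I]/Ki, [I]/Ki = 3.808 − 1 = 2.808 and Ki = 2.65/2.808 = 0.944 nM.

0.944 nM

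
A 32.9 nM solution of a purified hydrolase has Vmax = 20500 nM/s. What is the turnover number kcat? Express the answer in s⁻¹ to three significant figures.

623 s⁻¹

kcat = Vmax/[E]total = 20500 nM/s / 32.9 nM = 623 s⁻¹.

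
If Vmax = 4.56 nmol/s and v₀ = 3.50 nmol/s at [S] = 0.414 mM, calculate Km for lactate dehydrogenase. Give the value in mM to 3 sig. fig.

0.125 mM

From v = Vmax[S]/(Km+[S]), Km = [S](Vmax − v)/v.
Km = 0.414 × (4.56 − 3.50) / 3.50 = 0.4388/3.50 = 0.125 mM.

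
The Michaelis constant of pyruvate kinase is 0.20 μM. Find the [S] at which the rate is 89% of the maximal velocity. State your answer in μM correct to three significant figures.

1.62 μM

v/Vmax = [S]/(Km+[S]) = 0.89, so [S] = Km·0.89/(1 − 0.89) = 0.20 × 8.091.
[S] = 1.62 μM.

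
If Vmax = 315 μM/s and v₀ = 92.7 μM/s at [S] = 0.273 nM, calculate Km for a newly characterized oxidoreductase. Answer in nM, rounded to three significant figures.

From v = Vmax[S]/(Km+[S]), Km = [S](Vmax − v)/v.
Km = 0.273 × (315 − 92.7) / 92.7 = 60.69/92.7 = 0.655 nM.

0.655 nM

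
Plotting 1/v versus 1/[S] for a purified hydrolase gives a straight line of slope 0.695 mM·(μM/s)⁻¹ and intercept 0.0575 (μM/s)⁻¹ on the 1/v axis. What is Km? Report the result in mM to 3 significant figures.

12.1 mM

y-intercept = 1/Vmax ⇒ Vmax = 17.4 μM/s; slope = Km/Vmax ⇒ Km = slope × Vmax.
Km = 0.695 × 17.4 = 12.1 mM.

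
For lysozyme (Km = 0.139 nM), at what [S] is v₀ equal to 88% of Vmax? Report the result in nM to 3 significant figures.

v/Vmax = [S]/(Km+[S]) = 0.88, so [S] = Km·0.88/(1 − 0.88) = 0.139 × 7.333.
[S] = 1.02 nM.

1.02 nM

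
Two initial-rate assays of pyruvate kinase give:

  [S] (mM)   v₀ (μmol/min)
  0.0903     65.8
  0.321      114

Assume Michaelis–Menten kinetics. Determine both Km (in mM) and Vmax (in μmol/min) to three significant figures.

Km = 0.129 mM; Vmax = 160 μmol/min

In reciprocal form, 1/v = (Km/Vmax)·(1/[S]) + 1/Vmax. The two points give (1/[S], 1/v) = (11.07, 0.01520) and (3.115, 0.008772).
Slope = (0.01520 − 0.008772)/(11.07 − 3.115) = 0.0008073; intercept = 0.01520 − 0.0008073×11.07 = 0.006257.
Vmax = 1/intercept = 160 μmol/min; Km = slope × Vmax = 0.0008073 × 160 = 0.129 mM.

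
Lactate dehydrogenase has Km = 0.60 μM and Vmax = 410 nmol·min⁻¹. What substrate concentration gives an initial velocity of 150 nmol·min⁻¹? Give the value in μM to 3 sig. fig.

0.346 μM

Rearranging v = Vmax[S]/(Km+[S]) gives [S] = Km·v/(Vmax − v).
[S] = 0.60 × 150 / (410 − 150) = 90.00/260.0 = 0.346 μM.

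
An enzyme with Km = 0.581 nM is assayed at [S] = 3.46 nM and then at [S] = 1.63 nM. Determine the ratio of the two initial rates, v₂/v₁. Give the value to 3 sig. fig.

0.861

The fractional saturations are [S]/(Km+[S]) = 3.46/4.041 = 0.8562 and 1.63/2.211 = 0.7372.
v₂/v₁ is just their ratio: 0.7372/0.8562 = 0.861.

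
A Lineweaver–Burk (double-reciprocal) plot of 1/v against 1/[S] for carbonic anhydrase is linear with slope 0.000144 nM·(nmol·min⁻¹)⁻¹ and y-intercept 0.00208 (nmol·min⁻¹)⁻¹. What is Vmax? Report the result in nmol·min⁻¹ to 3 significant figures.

481 nmol·min⁻¹

The y-intercept of a Lineweaver–Burk plot equals 1/Vmax, so Vmax = 1/0.00208 = 481 nmol·min⁻¹.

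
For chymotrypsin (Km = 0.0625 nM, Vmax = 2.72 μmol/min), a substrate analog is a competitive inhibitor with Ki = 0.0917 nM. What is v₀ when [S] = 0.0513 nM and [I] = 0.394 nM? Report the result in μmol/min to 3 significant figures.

α = 1 + [I]/Ki = 1 + 0.394/0.0917 = 5.297.
For a competitive inhibitor, Vmax is unchanged and the apparent Km becomes α·Km: Km,app = 0.331 nM, Vmax,app = 2.72 μmol/min.
v = Vmax,app·[S]/(Km,app + [S]) = 2.72 × 0.0513/(0.331 + 0.0513) = 0.365 μmol/min.

0.365 μmol/min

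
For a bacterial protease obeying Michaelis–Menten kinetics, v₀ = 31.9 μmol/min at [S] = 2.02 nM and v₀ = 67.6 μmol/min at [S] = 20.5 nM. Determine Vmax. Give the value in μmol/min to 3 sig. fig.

77.0 μmol/min

From v = Vmax[S]/(Km+[S]), each point gives Vmax = v(Km+[S])/[S].
Equating: 31.9(Km+2.02)/2.02 = 67.6(Km+20.5)/20.5.
15.79·Km + 31.9 = 3.298·Km + 67.6, so (15.79 − 3.298)·Km = 67.6 − 31.9.
Km = 35.70/12.49 = 2.86 nM; then Vmax = 31.9(2.86+2.02)/2.02 = 77.0 μmol/min.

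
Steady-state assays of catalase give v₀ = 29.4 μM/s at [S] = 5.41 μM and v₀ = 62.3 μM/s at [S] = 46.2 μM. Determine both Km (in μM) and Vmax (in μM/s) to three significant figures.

From v = Vmax[S]/(Km+[S]), each point gives Vmax = v(Km+[S])/[S].
Equating: 29.4(Km+5.41)/5.41 = 62.3(Km+46.2)/46.2.
5.434·Km + 29.4 = 1.348·Km + 62.3, so (5.434 − 1.348)·Km = 62.3 − 29.4.
Km = 32.90/4.086 = 8.05 μM; then Vmax = 29.4(8.05+5.41)/5.41 = 73.2 μM/s.

Km = 8.05 μM; Vmax = 73.2 μM/s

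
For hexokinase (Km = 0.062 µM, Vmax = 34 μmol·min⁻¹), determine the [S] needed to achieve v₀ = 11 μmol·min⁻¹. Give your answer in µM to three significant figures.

Rearranging v = Vmax[S]/(Km+[S]) gives [S] = Km·v/(Vmax − v).
[S] = 0.062 × 11 / (34 − 11) = 0.6820/23.00 = 0.0297 µM.

0.0297 µM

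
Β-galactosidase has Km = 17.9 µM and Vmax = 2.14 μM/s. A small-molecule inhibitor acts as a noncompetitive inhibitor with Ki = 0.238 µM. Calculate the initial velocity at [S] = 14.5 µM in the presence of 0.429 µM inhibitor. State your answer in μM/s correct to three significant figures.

0.342 μM/s

α = 1 + [I]/Ki = 1 + 0.429/0.238 = 2.803.
For a noncompetitive inhibitor, Vmax is reduced to Vmax/α while Km is unchanged: Km,app = 17.9 µM, Vmax,app = 0.764 μM/s.
v = Vmax,app·[S]/(Km,app + [S]) = 0.764 × 14.5/(17.9 + 14.5) = 0.342 μM/s.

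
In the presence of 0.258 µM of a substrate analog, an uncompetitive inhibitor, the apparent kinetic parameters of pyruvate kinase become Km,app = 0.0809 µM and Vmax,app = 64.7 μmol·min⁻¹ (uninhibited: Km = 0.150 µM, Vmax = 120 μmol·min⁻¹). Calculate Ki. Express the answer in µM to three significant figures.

Uncompetitive: Vmax,app = Vmax/α (and Km,app = Km/α) with α = 1 + [I]/Ki.
α = Vmax/Vmax,app = 120/64.7 = 1.855.
Since α = 1 + [I]/Ki, [I]/Ki = 1.855 − 1 = 0.8547 and Ki = 0.258/0.8547 = 0.302 µM.

0.302 µM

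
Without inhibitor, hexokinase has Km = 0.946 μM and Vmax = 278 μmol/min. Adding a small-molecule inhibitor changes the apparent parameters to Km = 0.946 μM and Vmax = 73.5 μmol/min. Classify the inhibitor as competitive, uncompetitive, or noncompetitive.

Vmax decreases (278 → 73.5 μmol/min) while Km is unchanged — pure noncompetitive inhibition.

noncompetitive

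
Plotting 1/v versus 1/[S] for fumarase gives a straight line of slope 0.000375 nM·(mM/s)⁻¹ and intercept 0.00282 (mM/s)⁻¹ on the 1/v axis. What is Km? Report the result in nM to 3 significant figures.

y-intercept = 1/Vmax ⇒ Vmax = 355 mM/s; slope = Km/Vmax ⇒ Km = slope × Vmax.
Km = 0.000375 × 355 = 0.133 nM.

0.133 nM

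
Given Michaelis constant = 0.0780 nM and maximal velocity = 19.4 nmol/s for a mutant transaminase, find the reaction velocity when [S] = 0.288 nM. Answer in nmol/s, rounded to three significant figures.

v = Vmax·[S]/(Km + [S]) = 19.4 × 0.288 / (0.0780 + 0.288)
  = 5.587 / 0.3660 = 15.3 nmol/s.

15.3 nmol/s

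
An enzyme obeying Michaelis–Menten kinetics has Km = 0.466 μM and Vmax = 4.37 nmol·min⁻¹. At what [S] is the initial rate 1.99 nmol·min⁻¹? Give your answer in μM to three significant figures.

0.390 μM

Rearranging v = Vmax[S]/(Km+[S]) gives [S] = Km·v/(Vmax − v).
[S] = 0.466 × 1.99 / (4.37 − 1.99) = 0.9273/2.380 = 0.390 μM.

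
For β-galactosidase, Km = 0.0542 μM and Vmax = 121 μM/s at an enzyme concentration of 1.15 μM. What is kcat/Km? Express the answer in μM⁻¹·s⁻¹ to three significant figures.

1940 μM⁻¹·s⁻¹

kcat = Vmax/[E]total = 121/1.15 = 105 s⁻¹.
kcat/Km = 105/0.0542 = 1940 μM⁻¹·s⁻¹.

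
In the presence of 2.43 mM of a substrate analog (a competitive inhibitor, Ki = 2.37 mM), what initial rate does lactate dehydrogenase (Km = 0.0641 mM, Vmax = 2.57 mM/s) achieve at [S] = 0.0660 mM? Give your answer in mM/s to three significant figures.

0.866 mM/s

α = 1 + [I]/Ki = 1 + 2.43/2.37 = 2.025.
For a competitive inhibitor, Vmax is unchanged and the apparent Km becomes α·Km: Km,app = 0.130 mM, Vmax,app = 2.57 mM/s.
v = Vmax,app·[S]/(Km,app + [S]) = 2.57 × 0.0660/(0.130 + 0.0660) = 0.866 mM/s.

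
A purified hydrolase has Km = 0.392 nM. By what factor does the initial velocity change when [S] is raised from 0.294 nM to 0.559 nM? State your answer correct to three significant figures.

The fractional saturations are [S]/(Km+[S]) = 0.294/0.6860 = 0.4286 and 0.559/0.9510 = 0.5878.
v₂/v₁ is just their ratio: 0.5878/0.4286 = 1.37.

1.37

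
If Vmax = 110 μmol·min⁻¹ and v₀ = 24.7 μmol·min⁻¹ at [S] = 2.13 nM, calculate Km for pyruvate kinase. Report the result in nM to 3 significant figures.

7.36 nM

From v = Vmax[S]/(Km+[S]), Km = [S](Vmax − v)/v.
Km = 2.13 × (110 − 24.7) / 24.7 = 181.7/24.7 = 7.36 nM.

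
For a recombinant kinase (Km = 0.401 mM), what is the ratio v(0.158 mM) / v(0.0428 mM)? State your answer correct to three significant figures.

2.93

Since Vmax cancels, v₂/v₁ = [S]₂(Km+[S]₁) / [S]₁(Km+[S]₂).
= 0.158×(0.401+0.0428) / (0.0428×(0.401+0.158)) = 0.07012/0.02393 = 2.93.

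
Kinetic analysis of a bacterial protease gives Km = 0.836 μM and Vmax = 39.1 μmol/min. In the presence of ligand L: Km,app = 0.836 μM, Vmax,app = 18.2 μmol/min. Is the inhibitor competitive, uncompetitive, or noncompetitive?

Vmax decreases (39.1 → 18.2 μmol/min) while Km is unchanged — pure noncompetitive inhibition.

noncompetitive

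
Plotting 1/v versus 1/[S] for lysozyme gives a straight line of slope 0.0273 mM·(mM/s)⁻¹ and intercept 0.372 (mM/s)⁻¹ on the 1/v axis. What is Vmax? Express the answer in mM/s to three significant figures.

2.69 mM/s

The y-intercept of a Lineweaver–Burk plot equals 1/Vmax, so Vmax = 1/0.372 = 2.69 mM/s.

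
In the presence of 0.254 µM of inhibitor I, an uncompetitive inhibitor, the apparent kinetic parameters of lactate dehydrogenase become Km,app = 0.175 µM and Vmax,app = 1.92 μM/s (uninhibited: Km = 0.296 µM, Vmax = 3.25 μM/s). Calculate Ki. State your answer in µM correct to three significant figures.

Uncompetitive: Vmax,app = Vmax/α (and Km,app = Km/α) with α = 1 + [I]/Ki.
α = Vmax/Vmax,app = 3.25/1.92 = 1.693.
Since α = 1 + [I]/Ki, [I]/Ki = 1.693 − 1 = 0.6927 and Ki = 0.254/0.6927 = 0.367 µM.

0.367 µM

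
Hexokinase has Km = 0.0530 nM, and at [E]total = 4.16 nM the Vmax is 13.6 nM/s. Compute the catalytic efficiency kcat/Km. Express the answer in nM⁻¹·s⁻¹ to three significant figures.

61.7 nM⁻¹·s⁻¹

kcat = Vmax/[E]total = 13.6/4.16 = 3.27 s⁻¹.
kcat/Km = 3.27/0.0530 = 61.7 nM⁻¹·s⁻¹.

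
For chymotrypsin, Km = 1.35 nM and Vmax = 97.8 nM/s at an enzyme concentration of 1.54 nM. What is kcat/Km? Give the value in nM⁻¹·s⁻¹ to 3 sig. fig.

kcat = Vmax/[E]total = 97.8/1.54 = 63.5 s⁻¹.
kcat/Km = 63.5/1.35 = 47.0 nM⁻¹·s⁻¹.

47.0 nM⁻¹·s⁻¹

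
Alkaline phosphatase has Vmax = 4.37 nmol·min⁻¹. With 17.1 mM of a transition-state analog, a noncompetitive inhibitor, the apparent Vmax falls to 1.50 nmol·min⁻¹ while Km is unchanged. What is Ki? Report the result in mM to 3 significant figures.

Noncompetitive: Vmax,app = Vmax/α with α = 1 + [I]/Ki.
α = Vmax/Vmax,app = 4.37/1.50 = 2.913.
Ki = [I]/(α − 1) = 17.1/1.913 = 8.94 mM.

8.94 mM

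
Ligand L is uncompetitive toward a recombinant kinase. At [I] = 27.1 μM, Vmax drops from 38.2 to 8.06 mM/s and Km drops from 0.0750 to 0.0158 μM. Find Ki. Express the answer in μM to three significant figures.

Uncompetitive: Vmax,app = Vmax/α (and Km,app = Km/α) with α = 1 + [I]/Ki.
α = Vmax/Vmax,app = 38.2/8.06 = 4.739.
Since α = 1 + [I]/Ki, [I]/Ki = 4.739 − 1 = 3.739 and Ki = 27.1/3.739 = 7.25 μM.

7.25 μM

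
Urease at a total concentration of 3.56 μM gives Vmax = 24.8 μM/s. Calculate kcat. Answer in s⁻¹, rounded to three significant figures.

kcat = Vmax/[E]total = 24.8 μM/s / 3.56 μM = 6.97 s⁻¹.

6.97 s⁻¹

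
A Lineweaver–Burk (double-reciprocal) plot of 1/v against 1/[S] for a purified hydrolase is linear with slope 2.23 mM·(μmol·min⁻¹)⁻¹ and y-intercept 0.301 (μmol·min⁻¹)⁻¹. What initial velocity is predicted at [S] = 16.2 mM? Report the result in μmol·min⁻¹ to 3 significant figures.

2.28 μmol·min⁻¹

The y-intercept is 1/Vmax, so Vmax = 1/0.301 = 3.32 μmol·min⁻¹.
The slope is Km/Vmax, so Km = 2.23 × 3.32 = 7.41 mM.
Then v = 3.32 × 16.2/(7.41 + 16.2) = 2.28 μmol·min⁻¹.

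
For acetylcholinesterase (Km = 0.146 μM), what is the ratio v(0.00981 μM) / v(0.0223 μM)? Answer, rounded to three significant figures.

0.475

Since Vmax cancels, v₂/v₁ = [S]₂(Km+[S]₁) / [S]₁(Km+[S]₂).
= 0.00981×(0.146+0.0223) / (0.0223×(0.146+0.00981)) = 0.001651/0.003475 = 0.475.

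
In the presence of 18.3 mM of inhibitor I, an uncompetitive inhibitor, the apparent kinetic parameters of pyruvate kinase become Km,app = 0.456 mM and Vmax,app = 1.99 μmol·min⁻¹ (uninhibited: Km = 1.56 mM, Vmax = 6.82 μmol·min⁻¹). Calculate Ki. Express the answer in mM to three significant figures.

Uncompetitive: Vmax,app = Vmax/α (and Km,app = Km/α) with α = 1 + [I]/Ki.
α = Vmax/Vmax,app = 6.82/1.99 = 3.427.
Since α = 1 + [I]/Ki, [I]/Ki = 3.427 − 1 = 2.427 and Ki = 18.3/2.427 = 7.54 mM.

7.54 mM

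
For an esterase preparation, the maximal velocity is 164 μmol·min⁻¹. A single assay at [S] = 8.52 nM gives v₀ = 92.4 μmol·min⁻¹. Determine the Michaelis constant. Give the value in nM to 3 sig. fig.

v/Vmax = 92.4/164 = 0.5634 = [S]/(Km+[S]).
So Km + [S] = [S]/0.5634 = 15.12 nM, giving Km = 15.12 − 8.52 = 6.60 nM.

6.60 nM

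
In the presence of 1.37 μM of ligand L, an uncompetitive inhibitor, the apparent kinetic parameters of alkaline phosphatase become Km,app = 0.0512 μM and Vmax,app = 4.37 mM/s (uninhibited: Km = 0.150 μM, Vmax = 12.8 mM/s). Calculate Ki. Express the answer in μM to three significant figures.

0.710 μM

Uncompetitive: Vmax,app = Vmax/α (and Km,app = Km/α) with α = 1 + [I]/Ki.
α = Vmax/Vmax,app = 12.8/4.37 = 2.929.
Ki = [I]/(α − 1) = 1.37/1.929 = 0.710 μM.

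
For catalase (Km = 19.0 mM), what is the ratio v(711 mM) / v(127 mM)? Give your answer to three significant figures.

The fractional saturations are [S]/(Km+[S]) = 127/146.0 = 0.8699 and 711/730.0 = 0.9740.
v₂/v₁ is just their ratio: 0.9740/0.8699 = 1.12.

1.12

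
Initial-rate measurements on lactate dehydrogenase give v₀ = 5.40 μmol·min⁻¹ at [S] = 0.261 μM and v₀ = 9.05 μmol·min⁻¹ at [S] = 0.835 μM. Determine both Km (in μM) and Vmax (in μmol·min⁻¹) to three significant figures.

Km = 0.371 μM; Vmax = 13.1 μmol·min⁻¹

From v = Vmax[S]/(Km+[S]), each point gives Vmax = v(Km+[S])/[S].
Equating: 5.40(Km+0.261)/0.261 = 9.05(Km+0.835)/0.835.
20.69·Km + 5.40 = 10.84·Km + 9.05, so (20.69 − 10.84)·Km = 9.05 − 5.40.
Km = 3.650/9.851 = 0.371 μM; then Vmax = 5.40(0.371+0.261)/0.261 = 13.1 μmol·min⁻¹.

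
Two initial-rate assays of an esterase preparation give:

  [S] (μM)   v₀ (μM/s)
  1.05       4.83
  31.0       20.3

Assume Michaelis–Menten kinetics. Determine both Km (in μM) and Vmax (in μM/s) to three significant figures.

Km = 3.92 μM; Vmax = 22.9 μM/s

In reciprocal form, 1/v = (Km/Vmax)·(1/[S]) + 1/Vmax. The two points give (1/[S], 1/v) = (0.9524, 0.2070) and (0.03226, 0.04926).
Slope = (0.2070 − 0.04926)/(0.9524 − 0.03226) = 0.1715; intercept = 0.2070 − 0.1715×0.9524 = 0.04373.
Vmax = 1/intercept = 22.9 μM/s; Km = slope × Vmax = 0.1715 × 22.9 = 3.92 μM.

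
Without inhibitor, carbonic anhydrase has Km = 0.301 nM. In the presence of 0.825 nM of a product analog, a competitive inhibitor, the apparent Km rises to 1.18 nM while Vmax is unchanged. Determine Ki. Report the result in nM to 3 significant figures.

Competitive: Km,app = α·Km with α = 1 + [I]/Ki.
α = Km,app/Km = 1.18/0.301 = 3.920.
Since α = 1 + [I]/Ki, [I]/Ki = 3.920 − 1 = 2.920 and Ki = 0.825/2.920 = 0.283 nM.

0.283 nM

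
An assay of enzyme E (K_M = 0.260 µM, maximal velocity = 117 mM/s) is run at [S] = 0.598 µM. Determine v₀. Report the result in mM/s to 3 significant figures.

81.5 mM/s

[S]/(Km+[S]) = 0.598/0.8580 = 0.6970, the fractional saturation.
v = 0.6970 × Vmax = 0.6970 × 117 = 81.5 mM/s.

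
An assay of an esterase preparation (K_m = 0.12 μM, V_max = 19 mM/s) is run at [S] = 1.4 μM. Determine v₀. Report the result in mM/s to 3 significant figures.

17.5 mM/s

[S]/(Km+[S]) = 1.4/1.520 = 0.9211, the fractional saturation.
v = 0.9211 × Vmax = 0.9211 × 19 = 17.5 mM/s.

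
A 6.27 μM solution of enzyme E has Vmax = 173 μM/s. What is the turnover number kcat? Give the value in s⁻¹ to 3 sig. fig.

27.6 s⁻¹

kcat = Vmax/[E]total = 173 μM/s / 6.27 μM = 27.6 s⁻¹.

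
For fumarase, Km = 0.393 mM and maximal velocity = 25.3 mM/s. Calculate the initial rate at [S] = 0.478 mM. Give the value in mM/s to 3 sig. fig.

13.9 mM/s

v = Vmax·[S]/(Km + [S]) = 25.3 × 0.478 / (0.393 + 0.478)
  = 12.09 / 0.8710 = 13.9 mM/s.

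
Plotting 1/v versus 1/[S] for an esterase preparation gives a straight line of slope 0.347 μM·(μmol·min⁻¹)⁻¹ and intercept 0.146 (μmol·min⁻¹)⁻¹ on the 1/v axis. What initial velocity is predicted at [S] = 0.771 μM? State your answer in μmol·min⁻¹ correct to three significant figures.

The y-intercept is 1/Vmax, so Vmax = 1/0.146 = 6.85 μmol·min⁻¹.
The slope is Km/Vmax, so Km = 0.347 × 6.85 = 2.38 μM.
Then v = 6.85 × 0.771/(2.38 + 0.771) = 1.68 μmol·min⁻¹.

1.68 μmol·min⁻¹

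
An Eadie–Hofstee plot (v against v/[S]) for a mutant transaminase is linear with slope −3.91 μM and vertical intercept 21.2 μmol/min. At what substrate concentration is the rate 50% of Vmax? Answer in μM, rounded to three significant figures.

The Eadie–Hofstee slope gives Km = 3.91 μM (slope = −Km).
v/Vmax = [S]/(Km+[S]) = 0.5 ⇒ [S] = Km·0.5/(1−0.5) = 3.91 × 1.000 = 3.91 μM.

3.91 μM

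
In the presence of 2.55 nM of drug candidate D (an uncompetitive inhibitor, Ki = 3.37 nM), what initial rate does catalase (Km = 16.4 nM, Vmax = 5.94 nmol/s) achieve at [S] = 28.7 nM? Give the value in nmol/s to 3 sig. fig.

2.55 nmol/s

α = 1 + [I]/Ki = 1 + 2.55/3.37 = 1.757.
For an uncompetitive inhibitor, both parameters are divided by α, giving Vmax/α and Km/α: Km,app = 9.34 nM, Vmax,app = 3.38 nmol/s.
v = Vmax,app·[S]/(Km,app + [S]) = 3.38 × 28.7/(9.34 + 28.7) = 2.55 nmol/s.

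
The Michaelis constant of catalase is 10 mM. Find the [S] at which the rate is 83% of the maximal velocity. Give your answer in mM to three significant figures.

v/Vmax = [S]/(Km+[S]) = 0.83, so [S] = Km·0.83/(1 − 0.83) = 10 × 4.882.
[S] = 48.8 mM.

48.8 mM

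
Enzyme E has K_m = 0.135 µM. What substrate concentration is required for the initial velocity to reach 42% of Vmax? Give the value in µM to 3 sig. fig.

0.0978 µM

v/Vmax = [S]/(Km+[S]) = 0.42, so [S] = Km·0.42/(1 − 0.42) = 0.135 × 0.7241.
[S] = 0.0978 µM.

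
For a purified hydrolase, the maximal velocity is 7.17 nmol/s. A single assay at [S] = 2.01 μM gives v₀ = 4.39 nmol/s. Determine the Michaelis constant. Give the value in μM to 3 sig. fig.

1.27 μM

From v = Vmax[S]/(Km+[S]), Km = [S](Vmax − v)/v.
Km = 2.01 × (7.17 − 4.39) / 4.39 = 5.588/4.39 = 1.27 μM.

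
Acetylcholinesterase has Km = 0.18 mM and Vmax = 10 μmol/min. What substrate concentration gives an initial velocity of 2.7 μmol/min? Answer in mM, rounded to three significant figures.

0.0666 mM

The required fractional saturation is v/Vmax = 2.7/10 = 0.2700.
Then [S]/(Km+[S]) = 0.2700 ⇒ [S] = 0.18 × 0.2700/(1 − 0.2700) = 0.0666 mM.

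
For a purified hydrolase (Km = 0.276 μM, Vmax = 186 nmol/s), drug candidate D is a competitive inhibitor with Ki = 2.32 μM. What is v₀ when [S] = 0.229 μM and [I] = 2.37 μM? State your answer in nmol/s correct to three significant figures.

54.1 nmol/s

α = 1 + [I]/Ki = 1 + 2.37/2.32 = 2.022.
For a competitive inhibitor, Vmax is unchanged and the apparent Km becomes α·Km: Km,app = 0.558 μM, Vmax,app = 186 nmol/s.
v = Vmax,app·[S]/(Km,app + [S]) = 186 × 0.229/(0.558 + 0.229) = 54.1 nmol/s.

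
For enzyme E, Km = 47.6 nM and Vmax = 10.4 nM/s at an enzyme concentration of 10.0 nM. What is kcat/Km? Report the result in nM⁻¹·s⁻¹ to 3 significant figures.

kcat = Vmax/[E]total = 10.4/10.0 = 1.04 s⁻¹.
kcat/Km = 1.04/47.6 = 0.0218 nM⁻¹·s⁻¹.

0.0218 nM⁻¹·s⁻¹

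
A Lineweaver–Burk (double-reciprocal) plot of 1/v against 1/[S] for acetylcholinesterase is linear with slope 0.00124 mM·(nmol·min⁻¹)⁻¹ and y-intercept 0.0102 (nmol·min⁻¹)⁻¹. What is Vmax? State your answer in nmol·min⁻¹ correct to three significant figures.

The y-intercept of a Lineweaver–Burk plot equals 1/Vmax, so Vmax = 1/0.0102 = 98.0 nmol·min⁻¹.

98.0 nmol·min⁻¹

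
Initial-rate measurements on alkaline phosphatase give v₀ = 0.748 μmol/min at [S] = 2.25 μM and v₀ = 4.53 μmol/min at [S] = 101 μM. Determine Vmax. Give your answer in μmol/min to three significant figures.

From v = Vmax[S]/(Km+[S]), each point gives Vmax = v(Km+[S])/[S].
Equating: 0.748(Km+2.25)/2.25 = 4.53(Km+101)/101.
0.3324·Km + 0.748 = 0.04485·Km + 4.53, so (0.3324 − 0.04485)·Km = 4.53 − 0.748.
Km = 3.782/0.2876 = 13.2 μM; then Vmax = 0.748(13.2+2.25)/2.25 = 5.12 μmol/min.

5.12 μmol/min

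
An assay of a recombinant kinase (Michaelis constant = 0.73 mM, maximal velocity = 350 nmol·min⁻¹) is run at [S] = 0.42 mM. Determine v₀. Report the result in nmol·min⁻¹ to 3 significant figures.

128 nmol·min⁻¹

v = Vmax·[S]/(Km + [S]) = 350 × 0.42 / (0.73 + 0.42)
  = 147.0 / 1.150 = 128 nmol·min⁻¹.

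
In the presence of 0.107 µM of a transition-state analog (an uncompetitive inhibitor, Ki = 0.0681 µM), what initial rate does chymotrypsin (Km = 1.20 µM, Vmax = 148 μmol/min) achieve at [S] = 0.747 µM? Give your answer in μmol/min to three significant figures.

With α = 1 + [I]/Ki = 1 + 0.107/0.0681 = 2.571, the uncompetitive rate law is v = (Vmax/α)·[S] / (Km/α + [S]).
v = (148/2.571)×0.747 / (1.20/2.571 + 0.747) = 43.00/1.214 = 35.4 μmol/min.

35.4 μmol/min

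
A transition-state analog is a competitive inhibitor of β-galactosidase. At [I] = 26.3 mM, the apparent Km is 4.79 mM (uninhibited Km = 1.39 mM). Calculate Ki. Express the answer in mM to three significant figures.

10.8 mM

Competitive: Km,app = α·Km with α = 1 + [I]/Ki.
α = Km,app/Km = 4.79/1.39 = 3.446.
Since α = 1 + [I]/Ki, [I]/Ki = 3.446 − 1 = 2.446 and Ki = 26.3/2.446 = 10.8 mM.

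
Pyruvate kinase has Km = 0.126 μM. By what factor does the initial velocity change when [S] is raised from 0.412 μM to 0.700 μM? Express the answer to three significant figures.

1.11

The fractional saturations are [S]/(Km+[S]) = 0.412/0.5380 = 0.7658 and 0.700/0.8260 = 0.8475.
v₂/v₁ is just their ratio: 0.8475/0.7658 = 1.11.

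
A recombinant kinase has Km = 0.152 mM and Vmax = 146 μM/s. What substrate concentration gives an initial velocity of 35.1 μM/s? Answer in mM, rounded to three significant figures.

0.0481 mM

The required fractional saturation is v/Vmax = 35.1/146 = 0.2404.
Then [S]/(Km+[S]) = 0.2404 ⇒ [S] = 0.152 × 0.2404/(1 − 0.2404) = 0.0481 mM.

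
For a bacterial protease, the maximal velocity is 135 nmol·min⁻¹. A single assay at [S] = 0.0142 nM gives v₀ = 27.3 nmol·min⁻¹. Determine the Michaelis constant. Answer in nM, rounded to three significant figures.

v/Vmax = 27.3/135 = 0.2022 = [S]/(Km+[S]).
So Km + [S] = [S]/0.2022 = 0.07022 nM, giving Km = 0.07022 − 0.0142 = 0.0560 nM.

0.0560 nM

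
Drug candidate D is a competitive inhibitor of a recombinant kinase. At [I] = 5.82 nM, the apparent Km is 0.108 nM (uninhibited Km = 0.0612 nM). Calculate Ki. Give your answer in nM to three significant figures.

7.61 nM

Competitive: Km,app = α·Km with α = 1 + [I]/Ki.
α = Km,app/Km = 0.108/0.0612 = 1.765.
Since α = 1 + [I]/Ki, [I]/Ki = 1.765 − 1 = 0.7647 and Ki = 5.82/0.7647 = 7.61 nM.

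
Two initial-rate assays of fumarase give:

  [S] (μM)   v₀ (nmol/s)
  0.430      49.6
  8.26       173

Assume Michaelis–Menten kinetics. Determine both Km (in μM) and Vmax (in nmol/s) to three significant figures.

Km = 1.31 μM; Vmax = 200 nmol/s

In reciprocal form, 1/v = (Km/Vmax)·(1/[S]) + 1/Vmax. The two points give (1/[S], 1/v) = (2.326, 0.02016) and (0.1211, 0.005780).
Slope = (0.02016 − 0.005780)/(2.326 − 0.1211) = 0.006523; intercept = 0.02016 − 0.006523×2.326 = 0.004991.
Vmax = 1/intercept = 200 nmol/s; Km = slope × Vmax = 0.006523 × 200 = 1.31 μM.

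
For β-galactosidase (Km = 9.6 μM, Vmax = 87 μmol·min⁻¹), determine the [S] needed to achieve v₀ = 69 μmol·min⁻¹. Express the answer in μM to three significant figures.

36.8 μM

The required fractional saturation is v/Vmax = 69/87 = 0.7931.
Then [S]/(Km+[S]) = 0.7931 ⇒ [S] = 9.6 × 0.7931/(1 − 0.7931) = 36.8 μM.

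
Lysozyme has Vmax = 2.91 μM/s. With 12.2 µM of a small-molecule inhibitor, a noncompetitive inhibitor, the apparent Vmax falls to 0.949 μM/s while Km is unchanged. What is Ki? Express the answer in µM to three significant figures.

Noncompetitive: Vmax,app = Vmax/α with α = 1 + [I]/Ki.
α = Vmax/Vmax,app = 2.91/0.949 = 3.066.
Since α = 1 + [I]/Ki, [I]/Ki = 3.066 − 1 = 2.066 and Ki = 12.2/2.066 = 5.90 µM.

5.90 µM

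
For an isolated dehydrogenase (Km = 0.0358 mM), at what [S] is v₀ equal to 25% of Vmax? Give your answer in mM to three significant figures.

0.0119 mM

v/Vmax = [S]/(Km+[S]) = 0.25, so [S] = Km·0.25/(1 − 0.25) = 0.0358 × 0.3333.
[S] = 0.0119 mM.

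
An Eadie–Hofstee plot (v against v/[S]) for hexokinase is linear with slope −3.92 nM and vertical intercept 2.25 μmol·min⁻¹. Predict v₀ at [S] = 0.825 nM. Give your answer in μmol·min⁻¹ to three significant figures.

0.391 μmol·min⁻¹

In the Eadie–Hofstee form v = Vmax − Km·(v/[S]), the slope is −Km and the intercept is Vmax, so Km = 3.92 nM and Vmax = 2.25 μmol·min⁻¹.
v = 2.25 × 0.825/(3.92 + 0.825) = 0.391 μmol·min⁻¹.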